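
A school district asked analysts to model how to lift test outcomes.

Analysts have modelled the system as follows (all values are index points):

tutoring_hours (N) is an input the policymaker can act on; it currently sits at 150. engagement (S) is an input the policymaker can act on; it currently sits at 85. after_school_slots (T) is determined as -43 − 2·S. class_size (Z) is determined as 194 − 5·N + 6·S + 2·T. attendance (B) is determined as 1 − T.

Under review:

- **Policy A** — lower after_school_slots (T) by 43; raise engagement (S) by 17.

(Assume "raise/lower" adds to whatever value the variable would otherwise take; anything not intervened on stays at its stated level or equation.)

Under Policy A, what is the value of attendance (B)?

Policy A (T − 43, S + 17):
  S = 85 + 17 = 102
  T = -43 − 2·102 (−43 from intervention) = -290
  B = 1 − (-290) = 291

291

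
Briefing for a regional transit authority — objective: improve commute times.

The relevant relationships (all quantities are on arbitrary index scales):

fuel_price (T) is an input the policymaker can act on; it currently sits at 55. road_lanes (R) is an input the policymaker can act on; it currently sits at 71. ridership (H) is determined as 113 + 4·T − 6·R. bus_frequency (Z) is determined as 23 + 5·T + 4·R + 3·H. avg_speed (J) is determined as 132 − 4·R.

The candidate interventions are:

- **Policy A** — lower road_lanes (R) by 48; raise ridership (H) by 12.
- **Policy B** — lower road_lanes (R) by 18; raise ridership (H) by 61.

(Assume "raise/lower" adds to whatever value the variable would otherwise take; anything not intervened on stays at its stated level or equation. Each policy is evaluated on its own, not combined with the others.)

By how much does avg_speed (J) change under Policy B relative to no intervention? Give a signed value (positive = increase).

Baseline:
  R = 71
  J = 132 − 4·71 = -152
Policy B (R − 18, H + 61):
  R = 71 − 18 = 53
  J = 132 − 4·53 = -80
Change in J: -80 − (-152) = 72

72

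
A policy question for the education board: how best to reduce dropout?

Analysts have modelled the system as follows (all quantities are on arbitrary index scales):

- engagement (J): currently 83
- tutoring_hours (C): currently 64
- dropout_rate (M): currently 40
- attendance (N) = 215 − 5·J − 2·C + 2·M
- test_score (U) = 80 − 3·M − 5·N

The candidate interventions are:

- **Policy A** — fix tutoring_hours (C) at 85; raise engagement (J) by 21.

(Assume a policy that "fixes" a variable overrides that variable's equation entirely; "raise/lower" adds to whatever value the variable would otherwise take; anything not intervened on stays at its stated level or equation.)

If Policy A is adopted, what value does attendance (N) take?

-395

Policy A (C := 85, J + 21):
  J = 83 + 21 = 104
  C = 85
  M = 40
  N = 215 − 5·104 − 2·85 + 2·40 = -395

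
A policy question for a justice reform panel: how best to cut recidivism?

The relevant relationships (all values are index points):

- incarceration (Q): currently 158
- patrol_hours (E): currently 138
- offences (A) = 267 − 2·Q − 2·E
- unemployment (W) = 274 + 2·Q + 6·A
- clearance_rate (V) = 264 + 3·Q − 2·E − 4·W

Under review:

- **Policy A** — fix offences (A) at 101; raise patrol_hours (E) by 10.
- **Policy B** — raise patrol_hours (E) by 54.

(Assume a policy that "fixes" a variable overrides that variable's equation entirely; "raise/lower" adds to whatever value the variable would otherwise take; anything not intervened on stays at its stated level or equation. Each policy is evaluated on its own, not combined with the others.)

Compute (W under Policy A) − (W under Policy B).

Policy A (A := 101, E + 10):
  Q = 158
  E = 138 + 10 = 148
  A = 101
  W = 274 + 2·158 + 6·101 = 1196
Policy B (E + 54):
  Q = 158
  E = 138 + 54 = 192
  A = 267 − 2·158 − 2·192 = -433
  W = 274 + 2·158 + 6·(-433) = -2008
W: 1196 − (-2008) = 3204

3204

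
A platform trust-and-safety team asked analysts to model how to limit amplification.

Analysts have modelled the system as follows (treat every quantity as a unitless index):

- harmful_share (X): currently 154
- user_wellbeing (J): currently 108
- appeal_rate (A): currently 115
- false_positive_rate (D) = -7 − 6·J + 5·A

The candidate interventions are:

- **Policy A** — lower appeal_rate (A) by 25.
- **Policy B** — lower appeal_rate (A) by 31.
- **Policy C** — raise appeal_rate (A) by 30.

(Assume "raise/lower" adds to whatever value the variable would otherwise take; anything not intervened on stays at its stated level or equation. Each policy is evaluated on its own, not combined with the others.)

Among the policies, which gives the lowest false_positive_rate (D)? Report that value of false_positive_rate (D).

Policy A (A − 25):
  J = 108
  A = 115 − 25 = 90
  D = -7 − 6·108 + 5·90 = -205
Policy B (A − 31):
  J = 108
  A = 115 − 31 = 84
  D = -7 − 6·108 + 5·84 = -235
Policy C (A + 30):
  J = 108
  A = 115 + 30 = 145
  D = -7 − 6·108 + 5·145 = 70
Comparing — Policy A: D=-205, Policy B: D=-235, Policy C: D=70. Lowest is -235 (Policy B).

-235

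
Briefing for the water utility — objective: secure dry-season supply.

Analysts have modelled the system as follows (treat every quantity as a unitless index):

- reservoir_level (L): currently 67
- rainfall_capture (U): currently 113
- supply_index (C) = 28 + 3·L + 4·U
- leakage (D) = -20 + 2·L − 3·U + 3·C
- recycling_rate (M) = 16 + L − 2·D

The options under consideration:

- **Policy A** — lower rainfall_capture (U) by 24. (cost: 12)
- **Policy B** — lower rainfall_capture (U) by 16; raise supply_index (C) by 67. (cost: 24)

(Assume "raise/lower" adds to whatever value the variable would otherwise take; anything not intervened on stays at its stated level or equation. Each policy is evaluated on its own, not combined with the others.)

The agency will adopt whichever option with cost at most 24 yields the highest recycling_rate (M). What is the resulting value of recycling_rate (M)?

Policy A (U − 24):
  L = 67
  U = 113 − 24 = 89
  C = 28 + 3·67 + 4·89 = 585
  D = -20 + 2·67 − 3·89 + 3·585 = 1602
  M = 16 + 67 − 2·1602 = -3121
Policy B (U − 16, C + 67):
  L = 67
  U = 113 − 16 = 97
  C = 28 + 3·67 + 4·97 (+67 from intervention) = 684
  D = -20 + 2·67 − 3·97 + 3·684 = 1875
  M = 16 + 67 − 2·1875 = -3667
Comparing — Policy A: M=-3121, Policy B: M=-3667. Highest is -3121 (Policy A).

-3121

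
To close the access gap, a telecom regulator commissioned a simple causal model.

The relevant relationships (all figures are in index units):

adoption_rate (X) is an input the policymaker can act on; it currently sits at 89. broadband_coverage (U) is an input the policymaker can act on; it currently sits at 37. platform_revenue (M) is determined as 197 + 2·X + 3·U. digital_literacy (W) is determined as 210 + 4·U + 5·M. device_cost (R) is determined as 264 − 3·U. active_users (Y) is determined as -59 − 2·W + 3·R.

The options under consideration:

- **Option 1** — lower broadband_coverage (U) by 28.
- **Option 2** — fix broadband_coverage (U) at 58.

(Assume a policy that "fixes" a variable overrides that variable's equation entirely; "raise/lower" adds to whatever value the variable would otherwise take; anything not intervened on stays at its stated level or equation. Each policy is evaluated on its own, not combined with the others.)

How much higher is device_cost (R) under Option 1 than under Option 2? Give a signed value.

Option 1 (U − 28):
  U = 37 − 28 = 9
  R = 264 − 3·9 = 237
Option 2 (U := 58):
  U = 58
  R = 264 − 3·58 = 90
R: 237 − 90 = 147

147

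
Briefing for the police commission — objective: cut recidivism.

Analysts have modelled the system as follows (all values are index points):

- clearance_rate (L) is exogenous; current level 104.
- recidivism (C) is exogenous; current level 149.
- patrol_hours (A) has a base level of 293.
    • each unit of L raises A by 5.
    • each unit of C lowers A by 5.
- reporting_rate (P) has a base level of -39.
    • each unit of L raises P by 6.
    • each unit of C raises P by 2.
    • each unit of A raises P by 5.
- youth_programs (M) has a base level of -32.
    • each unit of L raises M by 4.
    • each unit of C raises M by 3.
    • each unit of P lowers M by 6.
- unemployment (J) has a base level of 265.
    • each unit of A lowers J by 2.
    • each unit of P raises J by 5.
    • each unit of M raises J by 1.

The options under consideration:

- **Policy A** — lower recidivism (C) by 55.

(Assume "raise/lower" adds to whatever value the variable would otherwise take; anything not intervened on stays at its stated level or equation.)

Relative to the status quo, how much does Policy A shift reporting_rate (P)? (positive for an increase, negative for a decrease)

1265

Baseline:
  L = 104
  C = 149
  A = 293 + 5·104 − 5·149 = 68
  P = -39 + 6·104 + 2·149 + 5·68 = 1223
Policy A (C − 55):
  L = 104
  C = 149 − 55 = 94
  A = 293 + 5·104 − 5·94 = 343
  P = -39 + 6·104 + 2·94 + 5·343 = 2488
Change in P: 2488 − 1223 = 1265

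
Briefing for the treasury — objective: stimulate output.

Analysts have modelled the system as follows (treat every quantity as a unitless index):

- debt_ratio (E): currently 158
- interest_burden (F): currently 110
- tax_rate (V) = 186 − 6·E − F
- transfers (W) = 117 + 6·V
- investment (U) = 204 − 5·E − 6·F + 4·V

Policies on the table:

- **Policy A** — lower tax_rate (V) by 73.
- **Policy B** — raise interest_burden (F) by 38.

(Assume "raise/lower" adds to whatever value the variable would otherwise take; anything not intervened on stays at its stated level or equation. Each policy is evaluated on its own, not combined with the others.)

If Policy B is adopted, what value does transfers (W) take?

-5343

Policy B (F + 38):
  E = 158
  F = 110 + 38 = 148
  V = 186 − 6·158 − 148 = -910
  W = 117 + 6·(-910) = -5343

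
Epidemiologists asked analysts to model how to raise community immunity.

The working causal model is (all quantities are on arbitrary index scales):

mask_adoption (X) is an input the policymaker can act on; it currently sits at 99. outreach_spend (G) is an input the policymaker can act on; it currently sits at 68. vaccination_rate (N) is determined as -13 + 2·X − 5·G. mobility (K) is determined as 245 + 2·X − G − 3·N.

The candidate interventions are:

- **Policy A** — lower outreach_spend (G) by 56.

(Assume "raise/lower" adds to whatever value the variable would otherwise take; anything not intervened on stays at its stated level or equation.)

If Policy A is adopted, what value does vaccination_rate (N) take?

125

Policy A (G − 56):
  X = 99
  G = 68 − 56 = 12
  N = -13 + 2·99 − 5·12 = 125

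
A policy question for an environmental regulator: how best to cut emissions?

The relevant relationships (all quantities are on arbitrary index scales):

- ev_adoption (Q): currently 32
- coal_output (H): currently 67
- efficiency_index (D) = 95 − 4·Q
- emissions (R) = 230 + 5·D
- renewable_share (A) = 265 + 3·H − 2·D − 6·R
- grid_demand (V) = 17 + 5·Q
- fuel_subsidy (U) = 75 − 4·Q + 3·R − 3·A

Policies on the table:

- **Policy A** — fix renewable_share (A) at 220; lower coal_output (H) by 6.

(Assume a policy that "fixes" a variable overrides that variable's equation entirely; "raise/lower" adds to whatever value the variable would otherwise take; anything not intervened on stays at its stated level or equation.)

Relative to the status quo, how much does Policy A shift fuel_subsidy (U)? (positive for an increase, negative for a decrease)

Baseline:
  Q = 32
  H = 67
  D = 95 − 4·32 = -33
  R = 230 + 5·(-33) = 65
  A = 265 + 3·67 − 2·(-33) − 6·65 = 142
  U = 75 − 4·32 + 3·65 − 3·142 = -284
Policy A (A := 220, H − 6):
  Q = 32
  H = 67 − 6 = 61
  D = 95 − 4·32 = -33
  R = 230 + 5·(-33) = 65
  A = 220
  U = 75 − 4·32 + 3·65 − 3·220 = -518
Change in U: -518 − (-284) = -234

-234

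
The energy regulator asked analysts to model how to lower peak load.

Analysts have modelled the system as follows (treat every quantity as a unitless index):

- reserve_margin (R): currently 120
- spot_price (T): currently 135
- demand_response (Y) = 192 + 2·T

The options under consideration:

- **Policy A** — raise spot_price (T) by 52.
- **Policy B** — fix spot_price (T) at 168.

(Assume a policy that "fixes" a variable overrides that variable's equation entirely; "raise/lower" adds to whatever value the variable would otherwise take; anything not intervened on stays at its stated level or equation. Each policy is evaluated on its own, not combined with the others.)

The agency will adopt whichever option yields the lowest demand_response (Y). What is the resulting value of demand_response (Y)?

Policy A (T + 52):
  T = 135 + 52 = 187
  Y = 192 + 2·187 = 566
Policy B (T := 168):
  T = 168
  Y = 192 + 2·168 = 528
Comparing — Policy A: Y=566, Policy B: Y=528. Lowest is 528 (Policy B).

528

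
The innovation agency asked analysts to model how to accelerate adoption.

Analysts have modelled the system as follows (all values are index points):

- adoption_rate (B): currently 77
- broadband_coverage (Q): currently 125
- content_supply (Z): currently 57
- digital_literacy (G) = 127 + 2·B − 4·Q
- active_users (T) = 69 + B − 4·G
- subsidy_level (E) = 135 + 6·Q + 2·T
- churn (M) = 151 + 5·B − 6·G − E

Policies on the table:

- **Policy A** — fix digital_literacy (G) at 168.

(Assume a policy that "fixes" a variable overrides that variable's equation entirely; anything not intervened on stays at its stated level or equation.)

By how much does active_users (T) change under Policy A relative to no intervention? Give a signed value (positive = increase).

Baseline:
  B = 77
  Q = 125
  G = 127 + 2·77 − 4·125 = -219
  T = 69 + 77 − 4·(-219) = 1022
Policy A (G := 168):
  B = 77
  Q = 125
  G = 168
  T = 69 + 77 − 4·168 = -526
Change in T: -526 − 1022 = -1548

-1548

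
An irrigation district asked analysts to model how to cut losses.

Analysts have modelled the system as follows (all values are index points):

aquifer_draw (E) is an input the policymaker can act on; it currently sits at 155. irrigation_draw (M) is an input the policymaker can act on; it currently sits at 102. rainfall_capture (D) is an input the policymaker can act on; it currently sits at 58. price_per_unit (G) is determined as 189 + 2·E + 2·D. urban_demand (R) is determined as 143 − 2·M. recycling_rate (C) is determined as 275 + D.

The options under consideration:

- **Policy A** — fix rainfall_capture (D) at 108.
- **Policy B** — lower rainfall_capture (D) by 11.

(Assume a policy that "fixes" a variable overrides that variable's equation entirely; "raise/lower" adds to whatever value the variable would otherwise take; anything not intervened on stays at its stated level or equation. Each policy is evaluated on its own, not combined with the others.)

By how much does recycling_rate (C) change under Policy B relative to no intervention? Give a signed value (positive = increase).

Baseline:
  D = 58
  C = 275 + 58 = 333
Policy B (D − 11):
  D = 58 − 11 = 47
  C = 275 + 47 = 322
Change in C: 322 − 333 = -11

-11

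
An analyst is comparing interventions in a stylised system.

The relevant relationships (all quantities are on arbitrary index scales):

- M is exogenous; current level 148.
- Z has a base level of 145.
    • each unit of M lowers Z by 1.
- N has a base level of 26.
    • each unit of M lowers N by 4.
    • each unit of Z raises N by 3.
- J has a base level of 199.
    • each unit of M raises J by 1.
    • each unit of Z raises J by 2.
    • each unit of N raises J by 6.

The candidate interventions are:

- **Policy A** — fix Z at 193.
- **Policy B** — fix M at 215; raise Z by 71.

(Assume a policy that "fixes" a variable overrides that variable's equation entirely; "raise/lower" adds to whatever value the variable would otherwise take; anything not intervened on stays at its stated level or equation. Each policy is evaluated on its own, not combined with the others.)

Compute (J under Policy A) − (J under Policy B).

5381

Policy A (Z := 193):
  M = 148
  Z = 193
  N = 26 − 4·148 + 3·193 = 13
  J = 199 + 148 + 2·193 + 6·13 = 811
Policy B (M := 215, Z + 71):
  M = 215
  Z = 145 − 215 (+71 from intervention) = 1
  N = 26 − 4·215 + 3·1 = -831
  J = 199 + 215 + 2·1 + 6·(-831) = -4570
J: 811 − (-4570) = 5381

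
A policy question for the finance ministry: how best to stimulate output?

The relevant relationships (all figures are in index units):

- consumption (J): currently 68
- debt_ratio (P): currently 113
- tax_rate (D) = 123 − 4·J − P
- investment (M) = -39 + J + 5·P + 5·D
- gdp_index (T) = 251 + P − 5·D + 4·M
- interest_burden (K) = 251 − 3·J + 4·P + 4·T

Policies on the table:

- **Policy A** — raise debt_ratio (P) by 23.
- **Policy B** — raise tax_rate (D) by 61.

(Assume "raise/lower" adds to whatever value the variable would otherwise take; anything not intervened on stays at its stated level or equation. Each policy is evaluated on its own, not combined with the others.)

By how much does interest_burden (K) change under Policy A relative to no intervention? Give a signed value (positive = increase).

644

Baseline:
  J = 68
  P = 113
  D = 123 − 4·68 − 113 = -262
  M = -39 + 68 + 5·113 + 5·(-262) = -716
  T = 251 + 113 − 5·(-262) + 4·(-716) = -1190
  K = 251 − 3·68 + 4·113 + 4·(-1190) = -4261
Policy A (P + 23):
  J = 68
  P = 113 + 23 = 136
  D = 123 − 4·68 − 136 = -285
  M = -39 + 68 + 5·136 + 5·(-285) = -716
  T = 251 + 136 − 5·(-285) + 4·(-716) = -1052
  K = 251 − 3·68 + 4·136 + 4·(-1052) = -3617
Change in K: -3617 − (-4261) = 644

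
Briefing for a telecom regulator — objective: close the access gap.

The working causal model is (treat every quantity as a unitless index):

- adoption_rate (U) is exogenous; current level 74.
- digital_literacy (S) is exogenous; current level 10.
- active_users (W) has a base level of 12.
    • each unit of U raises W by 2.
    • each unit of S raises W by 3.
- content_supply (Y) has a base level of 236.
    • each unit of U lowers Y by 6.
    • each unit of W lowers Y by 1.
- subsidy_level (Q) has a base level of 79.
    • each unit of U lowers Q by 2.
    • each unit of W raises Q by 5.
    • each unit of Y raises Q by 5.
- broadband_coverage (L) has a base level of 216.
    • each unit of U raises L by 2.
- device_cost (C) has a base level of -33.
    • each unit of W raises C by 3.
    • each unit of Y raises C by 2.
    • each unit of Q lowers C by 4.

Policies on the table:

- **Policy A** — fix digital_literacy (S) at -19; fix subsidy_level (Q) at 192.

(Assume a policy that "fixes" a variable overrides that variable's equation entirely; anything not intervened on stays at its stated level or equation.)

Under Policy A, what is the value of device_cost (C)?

Policy A (S := -19, Q := 192):
  U = 74
  S = -19
  W = 12 + 2·74 + 3·(-19) = 103
  Y = 236 − 6·74 − 103 = -311
  Q = 192
  C = -33 + 3·103 + 2·(-311) − 4·192 = -1114

-1114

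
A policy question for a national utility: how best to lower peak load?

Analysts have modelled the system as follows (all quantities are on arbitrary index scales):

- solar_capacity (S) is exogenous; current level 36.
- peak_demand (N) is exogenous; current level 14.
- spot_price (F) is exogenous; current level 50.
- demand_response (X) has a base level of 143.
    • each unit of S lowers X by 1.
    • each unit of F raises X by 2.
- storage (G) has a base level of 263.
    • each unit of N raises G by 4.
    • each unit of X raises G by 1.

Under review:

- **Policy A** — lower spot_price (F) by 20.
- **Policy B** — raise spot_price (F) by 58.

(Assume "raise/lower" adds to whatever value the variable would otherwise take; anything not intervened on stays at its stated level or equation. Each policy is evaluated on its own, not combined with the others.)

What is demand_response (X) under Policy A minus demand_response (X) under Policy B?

-156

Policy A (F − 20):
  S = 36
  F = 50 − 20 = 30
  X = 143 − 36 + 2·30 = 167
Policy B (F + 58):
  S = 36
  F = 50 + 58 = 108
  X = 143 − 36 + 2·108 = 323
X: 167 − 323 = -156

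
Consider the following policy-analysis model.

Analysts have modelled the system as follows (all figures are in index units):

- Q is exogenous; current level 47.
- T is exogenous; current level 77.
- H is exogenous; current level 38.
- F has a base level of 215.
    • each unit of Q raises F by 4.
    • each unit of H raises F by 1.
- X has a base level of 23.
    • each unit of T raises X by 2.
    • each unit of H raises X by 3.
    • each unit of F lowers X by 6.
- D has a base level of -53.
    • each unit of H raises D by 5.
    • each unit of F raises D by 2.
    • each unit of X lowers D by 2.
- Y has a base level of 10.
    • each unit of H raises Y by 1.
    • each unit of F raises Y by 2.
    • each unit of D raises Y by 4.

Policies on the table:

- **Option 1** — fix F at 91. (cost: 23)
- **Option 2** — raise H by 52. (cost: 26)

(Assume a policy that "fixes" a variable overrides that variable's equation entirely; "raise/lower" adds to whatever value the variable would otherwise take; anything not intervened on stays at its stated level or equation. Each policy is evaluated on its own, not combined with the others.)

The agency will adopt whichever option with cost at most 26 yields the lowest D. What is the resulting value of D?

Option 1 (F := 91):
  Q = 47
  T = 77
  H = 38
  F = 91
  X = 23 + 2·77 + 3·38 − 6·91 = -255
  D = -53 + 5·38 + 2·91 − 2·(-255) = 829
Option 2 (H + 52):
  Q = 47
  T = 77
  H = 38 + 52 = 90
  F = 215 + 4·47 + 90 = 493
  X = 23 + 2·77 + 3·90 − 6·493 = -2511
  D = -53 + 5·90 + 2·493 − 2·(-2511) = 6405
Comparing — Option 1: D=829, Option 2: D=6405. Lowest is 829 (Option 1).

829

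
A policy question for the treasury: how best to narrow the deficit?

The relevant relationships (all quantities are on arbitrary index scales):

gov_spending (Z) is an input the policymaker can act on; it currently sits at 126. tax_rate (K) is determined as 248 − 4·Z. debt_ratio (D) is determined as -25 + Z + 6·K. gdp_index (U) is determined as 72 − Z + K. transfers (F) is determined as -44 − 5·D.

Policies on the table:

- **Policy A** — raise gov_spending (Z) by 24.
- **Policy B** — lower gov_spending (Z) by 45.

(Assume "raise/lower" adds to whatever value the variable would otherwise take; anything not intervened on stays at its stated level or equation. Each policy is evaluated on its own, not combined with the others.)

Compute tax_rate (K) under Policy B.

Policy B (Z − 45):
  Z = 126 − 45 = 81
  K = 248 − 4·81 = -76

-76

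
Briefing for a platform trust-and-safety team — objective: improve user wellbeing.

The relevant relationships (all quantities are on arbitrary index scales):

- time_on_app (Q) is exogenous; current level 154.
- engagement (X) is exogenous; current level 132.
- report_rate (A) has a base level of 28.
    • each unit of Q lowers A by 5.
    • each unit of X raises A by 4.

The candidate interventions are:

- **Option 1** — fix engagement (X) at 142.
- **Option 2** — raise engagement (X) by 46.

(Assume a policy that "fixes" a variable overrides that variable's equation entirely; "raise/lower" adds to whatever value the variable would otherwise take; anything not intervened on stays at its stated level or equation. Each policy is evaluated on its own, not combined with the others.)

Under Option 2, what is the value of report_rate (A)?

-30

Option 2 (X + 46):
  Q = 154
  X = 132 + 46 = 178
  A = 28 − 5·154 + 4·178 = -30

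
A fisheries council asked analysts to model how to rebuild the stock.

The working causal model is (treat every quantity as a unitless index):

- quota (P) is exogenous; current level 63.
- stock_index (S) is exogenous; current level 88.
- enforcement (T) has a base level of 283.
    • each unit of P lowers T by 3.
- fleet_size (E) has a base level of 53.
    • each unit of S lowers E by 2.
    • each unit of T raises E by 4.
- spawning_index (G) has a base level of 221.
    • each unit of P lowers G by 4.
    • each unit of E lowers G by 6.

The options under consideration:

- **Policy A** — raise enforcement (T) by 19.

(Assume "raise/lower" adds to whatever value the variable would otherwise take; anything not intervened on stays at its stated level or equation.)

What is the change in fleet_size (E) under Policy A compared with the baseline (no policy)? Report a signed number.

Baseline:
  P = 63
  S = 88
  T = 283 − 3·63 = 94
  E = 53 − 2·88 + 4·94 = 253
Policy A (T + 19):
  P = 63
  S = 88
  T = 283 − 3·63 (+19 from intervention) = 113
  E = 53 − 2·88 + 4·113 = 329
Change in E: 329 − 253 = 76

76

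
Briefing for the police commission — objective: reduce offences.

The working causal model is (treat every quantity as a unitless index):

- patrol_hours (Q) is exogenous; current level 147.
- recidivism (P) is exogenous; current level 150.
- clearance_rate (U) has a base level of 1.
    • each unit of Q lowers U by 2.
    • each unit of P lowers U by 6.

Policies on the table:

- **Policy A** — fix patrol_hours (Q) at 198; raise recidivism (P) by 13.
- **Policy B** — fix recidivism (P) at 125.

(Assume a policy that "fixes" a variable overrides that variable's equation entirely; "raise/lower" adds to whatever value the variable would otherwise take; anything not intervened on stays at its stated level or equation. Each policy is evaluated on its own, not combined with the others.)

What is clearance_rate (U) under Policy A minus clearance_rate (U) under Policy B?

Policy A (Q := 198, P + 13):
  Q = 198
  P = 150 + 13 = 163
  U = 1 − 2·198 − 6·163 = -1373
Policy B (P := 125):
  Q = 147
  P = 125
  U = 1 − 2·147 − 6·125 = -1043
U: -1373 − (-1043) = -330

-330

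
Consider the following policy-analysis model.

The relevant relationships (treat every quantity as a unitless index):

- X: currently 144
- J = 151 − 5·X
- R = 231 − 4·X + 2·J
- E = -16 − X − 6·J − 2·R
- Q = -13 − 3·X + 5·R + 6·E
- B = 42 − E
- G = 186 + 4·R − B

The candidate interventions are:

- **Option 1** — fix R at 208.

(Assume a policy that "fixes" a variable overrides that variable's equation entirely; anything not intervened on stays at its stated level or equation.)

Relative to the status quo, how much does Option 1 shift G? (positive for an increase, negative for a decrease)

3382

Baseline:
  X = 144
  J = 151 − 5·144 = -569
  R = 231 − 4·144 + 2·(-569) = -1483
  E = -16 − 144 − 6·(-569) − 2·(-1483) = 6220
  B = 42 − 6220 = -6178
  G = 186 + 4·(-1483) − (-6178) = 432
Option 1 (R := 208):
  X = 144
  J = 151 − 5·144 = -569
  R = 208
  E = -16 − 144 − 6·(-569) − 2·208 = 2838
  B = 42 − 2838 = -2796
  G = 186 + 4·208 − (-2796) = 3814
Change in G: 3814 − 432 = 3382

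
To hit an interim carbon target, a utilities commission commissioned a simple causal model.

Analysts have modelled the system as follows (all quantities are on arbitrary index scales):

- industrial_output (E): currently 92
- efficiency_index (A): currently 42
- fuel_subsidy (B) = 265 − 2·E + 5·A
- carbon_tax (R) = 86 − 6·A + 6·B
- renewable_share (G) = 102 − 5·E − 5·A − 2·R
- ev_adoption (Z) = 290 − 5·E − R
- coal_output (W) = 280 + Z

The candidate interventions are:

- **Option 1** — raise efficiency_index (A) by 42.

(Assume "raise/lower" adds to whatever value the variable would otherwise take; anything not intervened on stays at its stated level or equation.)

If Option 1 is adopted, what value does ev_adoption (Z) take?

Option 1 (A + 42):
  E = 92
  A = 42 + 42 = 84
  B = 265 − 2·92 + 5·84 = 501
  R = 86 − 6·84 + 6·501 = 2588
  Z = 290 − 5·92 − 2588 = -2758

-2758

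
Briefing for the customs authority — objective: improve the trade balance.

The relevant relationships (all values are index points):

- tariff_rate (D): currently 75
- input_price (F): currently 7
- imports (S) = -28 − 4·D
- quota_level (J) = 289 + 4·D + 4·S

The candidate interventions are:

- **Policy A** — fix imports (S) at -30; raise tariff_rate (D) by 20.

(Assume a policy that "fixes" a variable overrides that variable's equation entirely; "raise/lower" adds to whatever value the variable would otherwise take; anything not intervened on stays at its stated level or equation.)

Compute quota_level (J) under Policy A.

Policy A (S := -30, D + 20):
  D = 75 + 20 = 95
  S = -30
  J = 289 + 4·95 + 4·(-30) = 549

549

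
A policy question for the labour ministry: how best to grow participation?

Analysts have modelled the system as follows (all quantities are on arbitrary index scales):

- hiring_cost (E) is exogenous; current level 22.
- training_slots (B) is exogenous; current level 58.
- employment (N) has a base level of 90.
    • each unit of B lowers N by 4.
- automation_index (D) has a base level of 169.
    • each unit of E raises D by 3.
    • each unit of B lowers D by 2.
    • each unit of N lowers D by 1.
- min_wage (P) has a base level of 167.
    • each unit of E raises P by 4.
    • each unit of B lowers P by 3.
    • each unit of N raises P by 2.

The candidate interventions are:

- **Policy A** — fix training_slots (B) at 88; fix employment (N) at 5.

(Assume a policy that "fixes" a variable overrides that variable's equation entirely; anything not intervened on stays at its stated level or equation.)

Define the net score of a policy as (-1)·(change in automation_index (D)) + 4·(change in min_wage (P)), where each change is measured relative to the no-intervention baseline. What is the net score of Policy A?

Baseline:
  E = 22
  B = 58
  N = 90 − 4·58 = -142
  D = 169 + 3·22 − 2·58 − (-142) = 261
  P = 167 + 4·22 − 3·58 + 2·(-142) = -203
Policy A (B := 88, N := 5):
  E = 22
  B = 88
  N = 5
  D = 169 + 3·22 − 2·88 − 5 = 54
  P = 167 + 4·22 − 3·88 + 2·5 = 1
ΔD = 54 − 261 = -207; ΔP = 1 − (-203) = 204
Score = (-1)·(-207) + 4·204 = 1023

1023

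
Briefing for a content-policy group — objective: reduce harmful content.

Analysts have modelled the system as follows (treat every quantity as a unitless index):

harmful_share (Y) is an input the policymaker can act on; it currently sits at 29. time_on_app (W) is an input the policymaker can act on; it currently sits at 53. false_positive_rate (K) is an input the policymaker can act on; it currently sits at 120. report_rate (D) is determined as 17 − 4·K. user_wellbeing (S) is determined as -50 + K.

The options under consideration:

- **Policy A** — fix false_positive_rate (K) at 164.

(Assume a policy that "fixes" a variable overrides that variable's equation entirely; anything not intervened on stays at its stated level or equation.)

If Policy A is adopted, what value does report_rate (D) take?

Policy A (K := 164):
  K = 164
  D = 17 − 4·164 = -639

-639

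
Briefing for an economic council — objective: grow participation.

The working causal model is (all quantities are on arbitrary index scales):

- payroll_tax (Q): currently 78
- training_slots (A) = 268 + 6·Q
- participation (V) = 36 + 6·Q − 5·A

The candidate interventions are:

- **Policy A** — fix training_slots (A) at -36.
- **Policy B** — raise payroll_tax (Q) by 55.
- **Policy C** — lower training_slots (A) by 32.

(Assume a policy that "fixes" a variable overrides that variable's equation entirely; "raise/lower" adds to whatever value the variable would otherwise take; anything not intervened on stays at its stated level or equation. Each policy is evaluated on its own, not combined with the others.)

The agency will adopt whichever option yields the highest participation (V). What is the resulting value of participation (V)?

684

Policy A (A := -36):
  Q = 78
  A = -36
  V = 36 + 6·78 − 5·(-36) = 684
Policy B (Q + 55):
  Q = 78 + 55 = 133
  A = 268 + 6·133 = 1066
  V = 36 + 6·133 − 5·1066 = -4496
Policy C (A − 32):
  Q = 78
  A = 268 + 6·78 (−32 from intervention) = 704
  V = 36 + 6·78 − 5·704 = -3016
Comparing — Policy A: V=684, Policy B: V=-4496, Policy C: V=-3016. Highest is 684 (Policy A).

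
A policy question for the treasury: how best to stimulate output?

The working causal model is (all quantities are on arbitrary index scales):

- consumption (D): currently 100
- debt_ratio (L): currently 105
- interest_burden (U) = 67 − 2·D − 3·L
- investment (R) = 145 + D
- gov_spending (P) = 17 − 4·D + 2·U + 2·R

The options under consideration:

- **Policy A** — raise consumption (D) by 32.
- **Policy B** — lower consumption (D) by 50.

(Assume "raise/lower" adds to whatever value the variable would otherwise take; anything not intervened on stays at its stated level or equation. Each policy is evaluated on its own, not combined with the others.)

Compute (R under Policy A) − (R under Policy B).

Policy A (D + 32):
  D = 100 + 32 = 132
  R = 145 + 132 = 277
Policy B (D − 50):
  D = 100 − 50 = 50
  R = 145 + 50 = 195
R: 277 − 195 = 82

82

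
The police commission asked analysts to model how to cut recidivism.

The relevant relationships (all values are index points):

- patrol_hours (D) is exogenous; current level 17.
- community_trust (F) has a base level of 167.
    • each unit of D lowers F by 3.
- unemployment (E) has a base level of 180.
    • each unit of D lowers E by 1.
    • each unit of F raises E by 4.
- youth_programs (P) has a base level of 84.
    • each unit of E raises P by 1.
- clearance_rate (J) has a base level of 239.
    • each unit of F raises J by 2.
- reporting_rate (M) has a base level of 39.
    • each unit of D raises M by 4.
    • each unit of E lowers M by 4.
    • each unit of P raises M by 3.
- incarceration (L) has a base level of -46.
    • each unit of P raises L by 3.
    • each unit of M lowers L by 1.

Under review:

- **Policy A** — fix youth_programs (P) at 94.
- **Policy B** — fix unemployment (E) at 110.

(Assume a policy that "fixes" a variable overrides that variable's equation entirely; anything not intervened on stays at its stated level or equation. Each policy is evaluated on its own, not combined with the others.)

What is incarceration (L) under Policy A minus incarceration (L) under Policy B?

Policy A (P := 94):
  D = 17
  F = 167 − 3·17 = 116
  E = 180 − 17 + 4·116 = 627
  P = 94
  M = 39 + 4·17 − 4·627 + 3·94 = -2119
  L = -46 + 3·94 − (-2119) = 2355
Policy B (E := 110):
  D = 17
  F = 167 − 3·17 = 116
  E = 110
  P = 84 + 110 = 194
  M = 39 + 4·17 − 4·110 + 3·194 = 249
  L = -46 + 3·194 − 249 = 287
L: 2355 − 287 = 2068

2068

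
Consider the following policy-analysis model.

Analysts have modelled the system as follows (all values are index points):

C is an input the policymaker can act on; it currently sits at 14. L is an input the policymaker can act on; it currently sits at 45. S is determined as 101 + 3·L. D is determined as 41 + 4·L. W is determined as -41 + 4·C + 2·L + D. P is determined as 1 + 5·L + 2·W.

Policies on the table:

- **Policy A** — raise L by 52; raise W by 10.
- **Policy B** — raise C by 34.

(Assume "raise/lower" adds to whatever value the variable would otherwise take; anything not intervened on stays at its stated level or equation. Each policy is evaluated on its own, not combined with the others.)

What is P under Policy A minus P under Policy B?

632

Policy A (L + 52, W + 10):
  C = 14
  L = 45 + 52 = 97
  D = 41 + 4·97 = 429
  W = -41 + 4·14 + 2·97 + 429 (+10 from intervention) = 648
  P = 1 + 5·97 + 2·648 = 1782
Policy B (C + 34):
  C = 14 + 34 = 48
  L = 45
  D = 41 + 4·45 = 221
  W = -41 + 4·48 + 2·45 + 221 = 462
  P = 1 + 5·45 + 2·462 = 1150
P: 1782 − 1150 = 632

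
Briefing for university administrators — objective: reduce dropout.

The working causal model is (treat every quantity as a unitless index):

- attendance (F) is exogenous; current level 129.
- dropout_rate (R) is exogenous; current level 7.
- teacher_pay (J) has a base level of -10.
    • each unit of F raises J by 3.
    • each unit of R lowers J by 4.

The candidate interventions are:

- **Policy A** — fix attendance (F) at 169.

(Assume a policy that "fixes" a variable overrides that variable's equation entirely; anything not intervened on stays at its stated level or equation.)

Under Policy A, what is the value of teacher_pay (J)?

469

Policy A (F := 169):
  F = 169
  R = 7
  J = -10 + 3·169 − 4·7 = 469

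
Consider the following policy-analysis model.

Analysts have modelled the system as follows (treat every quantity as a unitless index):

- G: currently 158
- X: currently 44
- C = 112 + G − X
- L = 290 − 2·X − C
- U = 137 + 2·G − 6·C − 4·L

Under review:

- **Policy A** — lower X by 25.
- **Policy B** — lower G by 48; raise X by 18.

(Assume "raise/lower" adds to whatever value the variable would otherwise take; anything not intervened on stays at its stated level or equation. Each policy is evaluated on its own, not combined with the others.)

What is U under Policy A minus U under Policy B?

Policy A (X − 25):
  G = 158
  X = 44 − 25 = 19
  C = 112 + 158 − 19 = 251
  L = 290 − 2·19 − 251 = 1
  U = 137 + 2·158 − 6·251 − 4·1 = -1057
Policy B (G − 48, X + 18):
  G = 158 − 48 = 110
  X = 44 + 18 = 62
  C = 112 + 110 − 62 = 160
  L = 290 − 2·62 − 160 = 6
  U = 137 + 2·110 − 6·160 − 4·6 = -627
U: -1057 − (-627) = -430

-430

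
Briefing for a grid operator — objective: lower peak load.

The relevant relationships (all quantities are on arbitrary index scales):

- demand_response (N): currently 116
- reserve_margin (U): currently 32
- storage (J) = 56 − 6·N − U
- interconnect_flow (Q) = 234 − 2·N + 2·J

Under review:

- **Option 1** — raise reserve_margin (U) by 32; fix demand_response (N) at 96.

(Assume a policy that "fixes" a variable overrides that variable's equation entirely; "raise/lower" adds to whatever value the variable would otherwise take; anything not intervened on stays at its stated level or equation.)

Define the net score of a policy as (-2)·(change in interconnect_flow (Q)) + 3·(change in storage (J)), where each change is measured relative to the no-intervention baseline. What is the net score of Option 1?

Baseline:
  N = 116
  U = 32
  J = 56 − 6·116 − 32 = -672
  Q = 234 − 2·116 + 2·(-672) = -1342
Option 1 (U + 32, N := 96):
  N = 96
  U = 32 + 32 = 64
  J = 56 − 6·96 − 64 = -584
  Q = 234 − 2·96 + 2·(-584) = -1126
ΔQ = -1126 − (-1342) = 216; ΔJ = -584 − (-672) = 88
Score = (-2)·216 + 3·88 = -168

-168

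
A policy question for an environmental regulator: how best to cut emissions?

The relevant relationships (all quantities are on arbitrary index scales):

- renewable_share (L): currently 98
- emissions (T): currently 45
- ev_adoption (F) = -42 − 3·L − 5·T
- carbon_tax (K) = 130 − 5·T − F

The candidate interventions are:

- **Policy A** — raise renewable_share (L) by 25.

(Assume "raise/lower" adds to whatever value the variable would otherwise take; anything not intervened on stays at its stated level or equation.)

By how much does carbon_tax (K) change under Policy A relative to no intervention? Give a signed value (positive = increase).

Baseline:
  L = 98
  T = 45
  F = -42 − 3·98 − 5·45 = -561
  K = 130 − 5·45 − (-561) = 466
Policy A (L + 25):
  L = 98 + 25 = 123
  T = 45
  F = -42 − 3·123 − 5·45 = -636
  K = 130 − 5·45 − (-636) = 541
Change in K: 541 − 466 = 75

75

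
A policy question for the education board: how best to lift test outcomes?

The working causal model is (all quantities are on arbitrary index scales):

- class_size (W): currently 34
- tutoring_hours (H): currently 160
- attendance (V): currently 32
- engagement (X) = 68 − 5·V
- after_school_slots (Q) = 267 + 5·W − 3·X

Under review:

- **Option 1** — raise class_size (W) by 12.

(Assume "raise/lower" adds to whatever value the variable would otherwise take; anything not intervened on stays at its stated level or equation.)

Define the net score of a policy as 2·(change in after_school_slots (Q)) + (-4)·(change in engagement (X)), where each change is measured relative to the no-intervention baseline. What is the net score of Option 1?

Baseline:
  W = 34
  V = 32
  X = 68 − 5·32 = -92
  Q = 267 + 5·34 − 3·(-92) = 713
Option 1 (W + 12):
  W = 34 + 12 = 46
  V = 32
  X = 68 − 5·32 = -92
  Q = 267 + 5·46 − 3·(-92) = 773
ΔQ = 773 − 713 = 60; ΔX = -92 − (-92) = 0
Score = 2·60 + (-4)·0 = 120

120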